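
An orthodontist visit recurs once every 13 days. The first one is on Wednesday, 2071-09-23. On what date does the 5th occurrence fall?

The 5th occurrence is 4 intervals after the first: 4 × 13 = 52 days after 2071-09-23.
September has 30 days — 7 days to the end of September leaves 45.
October has 31 days (14 left).
14 days into November → 2071-11-14.

2071-11-14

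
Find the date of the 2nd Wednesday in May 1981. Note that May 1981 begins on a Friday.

13 May 1981

May 1981 begins on a Friday, so the first Wednesday is May 6 (5 days later).
The 2nd Wednesday is 1 weeks later: 6 + 7 = 13.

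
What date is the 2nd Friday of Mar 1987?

Mar 13, 1987

Mar 1987 begins on a Sunday, so the first Friday is Mar 6 (5 days later).
The 2nd Friday is 1 weeks later: 6 + 7 = 13.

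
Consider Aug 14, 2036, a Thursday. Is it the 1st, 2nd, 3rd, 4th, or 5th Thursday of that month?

2nd

Day 14 falls in week ⌈14/7⌉ of the month.
Days 1–7 hold the 1st Thursday, 8–14 the 2nd, 15–21 the 3rd, 22–28 the 4th, 29–31 the 5th.
14 is in the range for the 2nd.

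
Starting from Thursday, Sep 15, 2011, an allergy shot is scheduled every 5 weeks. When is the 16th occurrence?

Feb 21, 2013

The 16th occurrence is 15 intervals after the first: 15 × 35 = 525 days after Sep 15, 2011.
Sep has 30 days — 15 days to the end of Sep leaves 510.
From end of Sep to end of 2011 is 92 days (418 left).
2012 has 366 days (52 left).
Jan has 31 days (21 left).
21 days into Feb → Feb 21, 2013.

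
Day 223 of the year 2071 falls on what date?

January has 31 days (223 − 31 = 192 remain).
February has 28 days (192 − 28 = 164 remain).
March has 31 days (164 − 31 = 133 remain).
April has 30 days (133 − 30 = 103 remain).
May has 31 days (103 − 31 = 72 remain).
June has 30 days (72 − 30 = 42 remain).
July has 31 days (42 − 31 = 11 remain).
11 into August → August 11.

11 August 2071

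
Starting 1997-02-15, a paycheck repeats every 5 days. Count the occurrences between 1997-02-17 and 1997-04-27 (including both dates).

Occurrences land 5·i days after 1997-02-15 for i = 0, 1, 2, …
1997-02-17 is 2 days after the start; 2 ÷ 5 = 0 remainder 2; since the remainder is 2, round up to i = 1. First occurrence in the window: #2 on 1997-02-20 (1×5 = 5 days in).
1997-04-27 is 71 days after the start; 71 ÷ 5 = 14 remainder 1. Last occurrence in the window: #15 on 1997-04-26.
Occurrences #2 through #15: 14 in total.

14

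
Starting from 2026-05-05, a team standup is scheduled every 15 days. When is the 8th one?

The 8th occurrence is 7 intervals after the first: 7 × 15 = 105 days after 2026-05-05.
May has 31 days — 26 days to the end of May leaves 79.
June has 30 days (49 left).
July has 31 days (18 left).
18 days into August → 2026-08-18.

2026-08-18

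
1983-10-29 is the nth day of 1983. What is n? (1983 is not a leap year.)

Days in months before October: 31 + 28 + 31 + 30 + 31 + 30 + 31 + 31 + 30 = 273.
Plus 29 days into October → day 302.

302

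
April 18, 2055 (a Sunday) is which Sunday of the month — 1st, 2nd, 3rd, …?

3rd

Day 18 falls in week ⌈18/7⌉ of the month.
Days 1–7 hold the 1st Sunday, 8–14 the 2nd, 15–21 the 3rd, 22–28 the 4th, 29–31 the 5th.
18 is in the range for the 3rd.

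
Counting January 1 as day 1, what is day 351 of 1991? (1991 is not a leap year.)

January has 31 days (351 − 31 = 320 remain).
February has 28 days (320 − 28 = 292 remain).
March has 31 days (292 − 31 = 261 remain).
April has 30 days (261 − 30 = 231 remain).
May has 31 days (231 − 31 = 200 remain).
June has 30 days (200 − 30 = 170 remain).
July has 31 days (170 − 31 = 139 remain).
August has 31 days (139 − 31 = 108 remain).
September has 30 days (108 − 30 = 78 remain).
October has 31 days (78 − 31 = 47 remain).
November has 30 days (47 − 30 = 17 remain).
17 into December → December 17.

December 17, 1991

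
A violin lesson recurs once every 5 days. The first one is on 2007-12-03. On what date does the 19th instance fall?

The 19th occurrence is 18 intervals after the first: 18 × 5 = 90 days after 2007-12-03.
December has 31 days — 28 days to the end of December leaves 62.
January has 31 days (31 left).
February has 29 days (2 left).
2 days into March → 2008-03-02.

2008-03-02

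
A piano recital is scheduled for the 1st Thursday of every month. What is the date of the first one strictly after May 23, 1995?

Jun 1, 1995

May 1995 starts on a Monday, so its 1st Thursday is May 4, 1995 (3 days in).
That is not after May 23, 1995, so look at Jun 1995.
Jun 1995 starts on a Thursday, so its 1st Thursday is Jun 1, 1995.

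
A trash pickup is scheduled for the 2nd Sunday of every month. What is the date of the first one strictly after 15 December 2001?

13 January 2002

December 2001 starts on a Saturday; its first Sunday is the 2nd, so the 2nd Sunday is the 9th — 9 December 2001.
That is not after 15 December 2001, so look at January 2002.
January 2002 starts on a Tuesday; its first Sunday is the 6th, so the 2nd Sunday is the 13th — 13 January 2002.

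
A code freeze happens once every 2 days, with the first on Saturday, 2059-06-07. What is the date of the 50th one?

2059-09-13

The 50th occurrence is 49 intervals after the first: 49 × 2 = 98 days after 2059-06-07.
June has 30 days — 23 days to the end of June leaves 75.
July has 31 days (44 left).
August has 31 days (13 left).
13 days into September → 2059-09-13.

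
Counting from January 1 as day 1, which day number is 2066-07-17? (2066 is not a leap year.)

198

Days in months before July: 31 + 28 + 31 + 30 + 31 + 30 = 181.
Plus 17 days into July → day 198.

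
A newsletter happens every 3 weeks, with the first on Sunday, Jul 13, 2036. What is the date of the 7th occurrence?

Nov 16, 2036

The 7th occurrence is 6 intervals after the first: 6 × 21 = 126 days after Jul 13, 2036.
Jul has 31 days — 18 days to the end of Jul leaves 108.
Aug has 31 days (77 left).
Sep has 30 days (47 left).
Oct has 31 days (16 left).
16 days into Nov → Nov 16, 2036.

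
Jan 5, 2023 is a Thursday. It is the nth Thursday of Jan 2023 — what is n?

1st

Day 5 falls in week ⌈5/7⌉ of the month.
Days 1–7 hold the 1st Thursday, 8–14 the 2nd, 15–21 the 3rd, 22–28 the 4th, 29–31 the 5th.
5 is in the range for the 1st.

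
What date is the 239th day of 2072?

January has 31 days (239 − 31 = 208 remain).
February has 29 days (208 − 29 = 179 remain).
March has 31 days (179 − 31 = 148 remain).
April has 30 days (148 − 30 = 118 remain).
May has 31 days (118 − 31 = 87 remain).
June has 30 days (87 − 30 = 57 remain).
July has 31 days (57 − 31 = 26 remain).
26 into August → August 26.

26 August 2072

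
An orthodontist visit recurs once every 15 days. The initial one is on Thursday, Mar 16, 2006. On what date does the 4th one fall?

Apr 30, 2006

The 4th occurrence is 3 intervals after the first: 3 × 15 = 45 days after Mar 16, 2006.
Mar has 31 days — 15 days to the end of Mar leaves 30.
30 days into Apr → Apr 30, 2006.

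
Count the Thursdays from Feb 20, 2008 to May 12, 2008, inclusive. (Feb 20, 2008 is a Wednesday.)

Feb 20, 2008 is a Wednesday; the first Thursday on or after it is Feb 21, 2008 (1 day later).
From Feb 21, 2008 to May 12, 2008: 8 + 31 + 30 + 12 = 81 days (rest of Feb, Mar, Apr, May).
81 ÷ 7 = 11 full weeks with remainder 4, so 11 more Thursdays after the first → 12.

12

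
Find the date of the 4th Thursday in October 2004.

October 28, 2004

October 2004 begins on a Friday, so the first Thursday is October 7 (6 days later).
The 4th Thursday is 3 weeks later: 7 + 21 = 28.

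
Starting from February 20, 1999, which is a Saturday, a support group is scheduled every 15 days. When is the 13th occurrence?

August 19, 1999

The 13th occurrence is 12 intervals after the first: 12 × 15 = 180 days after February 20, 1999.
February has 28 days — 8 days to the end of February leaves 172.
March has 31 days (141 left).
April has 30 days (111 left).
May has 31 days (80 left).
June has 30 days (50 left).
July has 31 days (19 left).
19 days into August → August 19, 1999.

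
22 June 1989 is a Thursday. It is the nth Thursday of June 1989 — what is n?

4th

Day 22 falls in week ⌈22/7⌉ of the month.
Days 1–7 hold the 1st Thursday, 8–14 the 2nd, 15–21 the 3rd, 22–28 the 4th, 29–31 the 5th.
22 is in the range for the 4th.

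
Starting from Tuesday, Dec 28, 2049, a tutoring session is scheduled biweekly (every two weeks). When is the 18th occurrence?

The 18th occurrence is 17 intervals after the first: 17 × 14 = 238 days after Dec 28, 2049.
Dec has 31 days — 3 days to the end of Dec leaves 235.
Jan has 31 days (204 left).
Feb has 28 days (176 left).
Mar has 31 days (145 left).
Apr has 30 days (115 left).
May has 31 days (84 left).
Jun has 30 days (54 left).
Jul has 31 days (23 left).
23 days into Aug → Aug 23, 2050.

Aug 23, 2050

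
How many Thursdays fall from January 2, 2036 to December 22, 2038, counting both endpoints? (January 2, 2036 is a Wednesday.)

155

January 2, 2036 is a Wednesday; the first Thursday on or after it is January 3, 2036 (1 day later).
From January 3, 2036 to December 22, 2038: 363 + 365 + 356 = 1084 days (rest of 2036, 2037, to December 22, 2038 in 2038).
1084 ÷ 7 = 154 full weeks with remainder 6, so 154 more Thursdays after the first → 155.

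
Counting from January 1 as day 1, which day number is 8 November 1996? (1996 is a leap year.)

Days in months before November: 31 + 29 + 31 + 30 + 31 + 30 + 31 + 31 + 30 + 31 = 305.
Plus 8 days into November → day 313.

313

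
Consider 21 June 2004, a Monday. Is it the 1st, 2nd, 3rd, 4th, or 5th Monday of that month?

Day 21 falls in week ⌈21/7⌉ of the month.
Days 1–7 hold the 1st Monday, 8–14 the 2nd, 15–21 the 3rd, 22–28 the 4th, 29–31 the 5th.
21 is in the range for the 3rd.

3rd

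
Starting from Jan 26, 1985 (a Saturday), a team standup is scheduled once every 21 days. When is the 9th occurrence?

The 9th occurrence is 8 intervals after the first: 8 × 21 = 168 days after Jan 26, 1985.
Jan has 31 days — 5 days to the end of Jan leaves 163.
Feb has 28 days (135 left).
Mar has 31 days (104 left).
Apr has 30 days (74 left).
May has 31 days (43 left).
Jun has 30 days (13 left).
13 days into Jul → Jul 13, 1985.

Jul 13, 1985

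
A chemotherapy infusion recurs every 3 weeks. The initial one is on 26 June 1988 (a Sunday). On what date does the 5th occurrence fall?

18 September 1988

The 5th occurrence is 4 intervals after the first: 4 × 21 = 84 days after 26 June 1988.
June has 30 days — 4 days to the end of June leaves 80.
July has 31 days (49 left).
August has 31 days (18 left).
18 days into September → 18 September 1988.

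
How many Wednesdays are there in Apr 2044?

4

Apr 1, 2044 is a Friday; the first Wednesday on or after it is Apr 6, 2044 (5 days later).
From Apr 6, 2044 to Apr 30, 2044 is 30 − 6 = 24 days.
24 ÷ 7 = 3 full weeks with remainder 3, so 3 more Wednesdays after the first → 4.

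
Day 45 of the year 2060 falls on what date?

Jan has 31 days (45 − 31 = 14 remain).
14 into Feb → Feb 14.

Feb 14, 2060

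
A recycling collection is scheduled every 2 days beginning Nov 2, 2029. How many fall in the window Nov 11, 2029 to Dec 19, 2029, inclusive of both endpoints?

19

Occurrences land 2·i days after Nov 2, 2029 for i = 0, 1, 2, …
Nov 11, 2029 is 9 days after the start; 9 ÷ 2 = 4 remainder 1; since the remainder is 1, round up to i = 5. First occurrence in the window: #6 on Nov 12, 2029 (5×2 = 10 days in).
Dec 19, 2029 is 47 days after the start; 47 ÷ 2 = 23 remainder 1. Last occurrence in the window: #24 on Dec 18, 2029.
Occurrences #6 through #24: 19 in total.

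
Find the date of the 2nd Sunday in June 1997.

The first Sunday of June 1997 is June 1.
The 2nd Sunday is 1 weeks later: 1 + 7 = 8.

8 June 1997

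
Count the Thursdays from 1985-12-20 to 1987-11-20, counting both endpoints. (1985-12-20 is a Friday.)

100

1985-12-20 is a Friday; the first Thursday on or after it is 1985-12-26 (6 days later).
From 1985-12-26 to 1987-11-20: 5 + 365 + 324 = 694 days (rest of 1985, 1986, to 1987-11-20 in 1987).
694 ÷ 7 = 99 full weeks with remainder 1, so 99 more Thursdays after the first → 100.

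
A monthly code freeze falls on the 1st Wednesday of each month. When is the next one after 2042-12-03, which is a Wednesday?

2043-01-07

December 2042 starts on a Monday, so its 1st Wednesday is 2042-12-03 (2 days in).
That is not after 2042-12-03, so look at January 2043.
January 2043 starts on a Thursday, so its 1st Wednesday is 2043-01-07 (6 days in).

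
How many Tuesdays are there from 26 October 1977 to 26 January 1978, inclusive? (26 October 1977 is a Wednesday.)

13

26 October 1977 is a Wednesday; the first Tuesday on or after it is 1 November 1977 (6 days later).
From 1 November 1977 to 26 January 1978: 29 + 31 + 26 = 86 days (rest of November, December, January).
86 ÷ 7 = 12 full weeks with remainder 2, so 12 more Tuesdays after the first → 13.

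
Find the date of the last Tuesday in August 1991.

27 August 1991

The first Tuesday of August 1991 is August 6.
August 1991 has 31 days. Adding weeks: 6, 13, 20, 27 — the last one ≤ 31 is the 27th.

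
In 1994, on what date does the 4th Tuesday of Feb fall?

Feb 22, 1994

The first Tuesday of Feb 1994 is Feb 1.
The 4th Tuesday is 3 weeks later: 1 + 21 = 22.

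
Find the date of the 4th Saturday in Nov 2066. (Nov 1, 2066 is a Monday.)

Nov 27, 2066

Nov 2066 begins on a Monday, so the first Saturday is Nov 6 (5 days later).
The 4th Saturday is 3 weeks later: 6 + 21 = 27.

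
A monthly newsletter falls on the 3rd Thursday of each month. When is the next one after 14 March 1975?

20 March 1975

March 1975 starts on a Saturday; its first Thursday is the 6th, so the 3rd Thursday is the 20th — 20 March 1975.
20 March 1975 is after 14 March 1975, so that is the next one.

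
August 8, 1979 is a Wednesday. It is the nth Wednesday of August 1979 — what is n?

2nd

Day 8 falls in week ⌈8/7⌉ of the month.
Days 1–7 hold the 1st Wednesday, 8–14 the 2nd, 15–21 the 3rd, 22–28 the 4th, 29–31 the 5th.
8 is in the range for the 2nd.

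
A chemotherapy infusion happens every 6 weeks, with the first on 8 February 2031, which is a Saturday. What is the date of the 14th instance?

7 August 2032

The 14th occurrence is 13 intervals after the first: 13 × 42 = 546 days after 8 February 2031.
February has 28 days — 20 days to the end of February leaves 526.
From end of February to end of 2031 is 306 days (220 left).
January has 31 days (189 left).
February has 29 days (160 left).
March has 31 days (129 left).
April has 30 days (99 left).
May has 31 days (68 left).
June has 30 days (38 left).
July has 31 days (7 left).
7 days into August → 7 August 2032.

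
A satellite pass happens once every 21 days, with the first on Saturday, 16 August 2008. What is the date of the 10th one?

The 10th occurrence is 9 intervals after the first: 9 × 21 = 189 days after 16 August 2008.
August has 31 days — 15 days to the end of August leaves 174.
September has 30 days (144 left).
October has 31 days (113 left).
November has 30 days (83 left).
December has 31 days (52 left).
January has 31 days (21 left).
21 days into February → 21 February 2009.

21 February 2009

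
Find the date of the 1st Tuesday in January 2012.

January 3, 2012

January 2012 begins on a Sunday, so the first Tuesday is January 3 (2 days later).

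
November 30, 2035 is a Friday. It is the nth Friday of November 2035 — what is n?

5th

Day 30 falls in week ⌈30/7⌉ of the month.
Days 1–7 hold the 1st Friday, 8–14 the 2nd, 15–21 the 3rd, 22–28 the 4th, 29–31 the 5th.
30 is in the range for the 5th.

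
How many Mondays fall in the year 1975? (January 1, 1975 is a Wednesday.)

January 1, 1975 is a Wednesday; the first Monday on or after it is January 6, 1975 (5 days later).
From January 6, 1975 to December 31, 1975: 25 + 28 + 31 + 30 + 31 + 30 + 31 + 31 + 30 + 31 + 30 + 31 = 359 days (rest of January, February, March, April, May, June, July, August, September, October, November, December).
359 ÷ 7 = 51 full weeks with remainder 2, so 51 more Mondays after the first → 52.

52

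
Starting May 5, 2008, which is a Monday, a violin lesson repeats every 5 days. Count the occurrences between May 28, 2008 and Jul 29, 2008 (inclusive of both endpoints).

Occurrences land 5·i days after May 5, 2008 for i = 0, 1, 2, …
May 28, 2008 is 23 days after the start; 23 ÷ 5 = 4 remainder 3; since the remainder is 3, round up to i = 5. First occurrence in the window: #6 on May 30, 2008 (5×5 = 25 days in).
Jul 29, 2008 is 85 days after the start; 85 ÷ 5 = 17 remainder 0. Last occurrence in the window: #18 on Jul 29, 2008.
Occurrences #6 through #18: 13 in total.

13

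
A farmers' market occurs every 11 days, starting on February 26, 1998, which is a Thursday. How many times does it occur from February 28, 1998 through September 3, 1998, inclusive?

Occurrences land 11·i days after February 26, 1998 for i = 0, 1, 2, …
February 28, 1998 is 2 days after the start; 2 ÷ 11 = 0 remainder 2; since the remainder is 2, round up to i = 1. First occurrence in the window: #2 on March 9, 1998 (1×11 = 11 days in).
September 3, 1998 is 189 days after the start; 189 ÷ 11 = 17 remainder 2. Last occurrence in the window: #18 on September 1, 1998.
Occurrences #2 through #18: 17 in total.

17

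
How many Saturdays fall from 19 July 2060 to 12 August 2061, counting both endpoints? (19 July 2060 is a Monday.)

19 July 2060 is a Monday; the first Saturday on or after it is 24 July 2060 (5 days later).
From 24 July 2060 to 12 August 2061: 160 + 224 = 384 days (rest of 2060, to 12 August 2061 in 2061).
384 ÷ 7 = 54 full weeks with remainder 6, so 54 more Saturdays after the first → 55.

55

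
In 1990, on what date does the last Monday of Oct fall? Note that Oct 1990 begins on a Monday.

Oct 1990 begins on a Monday, so the first Monday is Oct 1.
Oct 1990 has 31 days. Adding weeks: 1, 8, 15, 22, 29 — the last one ≤ 31 is the 29th.

Oct 29, 1990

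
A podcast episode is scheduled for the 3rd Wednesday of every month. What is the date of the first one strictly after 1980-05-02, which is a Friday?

May 1980 starts on a Thursday; its first Wednesday is the 7th, so the 3rd Wednesday is the 21st — 1980-05-21.
1980-05-21 is after 1980-05-02, so that is the next one.

1980-05-21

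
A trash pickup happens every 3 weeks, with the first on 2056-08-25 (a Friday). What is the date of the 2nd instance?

The 2nd occurrence is 1 interval after the first: 1 × 21 = 21 days after 2056-08-25.
August has 31 days — 6 days to the end of August leaves 15.
15 days into September → 2056-09-15.

2056-09-15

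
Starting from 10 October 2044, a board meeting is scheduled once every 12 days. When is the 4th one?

15 November 2044

The 4th occurrence is 3 intervals after the first: 3 × 12 = 36 days after 10 October 2044.
October has 31 days — 21 days to the end of October leaves 15.
15 days into November → 15 November 2044.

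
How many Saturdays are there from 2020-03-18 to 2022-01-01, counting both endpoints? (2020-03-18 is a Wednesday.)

94

2020-03-18 is a Wednesday; the first Saturday on or after it is 2020-03-21 (3 days later).
From 2020-03-21 to 2022-01-01: 285 + 365 + 1 = 651 days (rest of 2020, 2021, to 2022-01-01 in 2022).
651 ÷ 7 = 93 full weeks with remainder 0, so 93 more Saturdays after the first → 94.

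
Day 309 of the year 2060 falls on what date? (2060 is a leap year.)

Jan has 31 days (309 − 31 = 278 remain).
Feb has 29 days (278 − 29 = 249 remain).
Mar has 31 days (249 − 31 = 218 remain).
Apr has 30 days (218 − 30 = 188 remain).
May has 31 days (188 − 31 = 157 remain).
Jun has 30 days (157 − 30 = 127 remain).
Jul has 31 days (127 − 31 = 96 remain).
Aug has 31 days (96 − 31 = 65 remain).
Sep has 30 days (65 − 30 = 35 remain).
Oct has 31 days (35 − 31 = 4 remain).
4 into Nov → Nov 4.

Nov 4, 2060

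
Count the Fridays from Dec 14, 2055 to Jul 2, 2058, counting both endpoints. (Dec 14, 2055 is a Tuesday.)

Dec 14, 2055 is a Tuesday; the first Friday on or after it is Dec 17, 2055 (3 days later).
From Dec 17, 2055 to Jul 2, 2058: 14 + 366 + 365 + 183 = 928 days (rest of 2055, 2056, 2057, to Jul 2, 2058 in 2058).
928 ÷ 7 = 132 full weeks with remainder 4, so 132 more Fridays after the first → 133.

133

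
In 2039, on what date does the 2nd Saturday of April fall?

9 April 2039

The first Saturday of April 2039 is April 2.
The 2nd Saturday is 1 weeks later: 2 + 7 = 9.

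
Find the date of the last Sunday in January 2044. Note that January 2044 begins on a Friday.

January 2044 begins on a Friday, so the first Sunday is January 3 (2 days later).
January 2044 has 31 days. Adding weeks: 3, 10, 17, 24, 31 — the last one ≤ 31 is the 31st.

2044-01-31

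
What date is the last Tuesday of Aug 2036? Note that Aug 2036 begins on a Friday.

Aug 2036 begins on a Friday, so the first Tuesday is Aug 5 (4 days later).
Aug 2036 has 31 days. Adding weeks: 5, 12, 19, 26 — the last one ≤ 31 is the 26th.

Aug 26, 2036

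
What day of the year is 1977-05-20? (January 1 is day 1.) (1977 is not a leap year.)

Days in months before May: 31 + 28 + 31 + 30 = 120.
Plus 20 days into May → day 140.

140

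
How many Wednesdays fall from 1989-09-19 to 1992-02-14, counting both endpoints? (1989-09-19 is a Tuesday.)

1989-09-19 is a Tuesday; the first Wednesday on or after it is 1989-09-20 (1 day later).
From 1989-09-20 to 1992-02-14: 102 + 365 + 365 + 45 = 877 days (rest of 1989, 1990, 1991, to 1992-02-14 in 1992).
877 ÷ 7 = 125 full weeks with remainder 2, so 125 more Wednesdays after the first → 126.

126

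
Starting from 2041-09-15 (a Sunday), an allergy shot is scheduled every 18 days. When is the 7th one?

2042-01-01

The 7th occurrence is 6 intervals after the first: 6 × 18 = 108 days after 2041-09-15.
September has 30 days — 15 days to the end of September leaves 93.
October has 31 days (62 left).
November has 30 days (32 left).
December has 31 days (1 left).
1 day into January → 2042-01-01.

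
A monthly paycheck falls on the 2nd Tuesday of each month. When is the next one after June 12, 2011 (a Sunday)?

June 14, 2011

June 2011 starts on a Wednesday; its first Tuesday is the 7th, so the 2nd Tuesday is the 14th — June 14, 2011.
June 14, 2011 is after June 12, 2011, so that is the next one.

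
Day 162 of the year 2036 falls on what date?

January has 31 days (162 − 31 = 131 remain).
February has 29 days (131 − 29 = 102 remain).
March has 31 days (102 − 31 = 71 remain).
April has 30 days (71 − 30 = 41 remain).
May has 31 days (41 − 31 = 10 remain).
10 into June → June 10.

2036-06-10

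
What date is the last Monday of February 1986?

The first Monday of February 1986 is February 3.
February 1986 has 28 days. Adding weeks: 3, 10, 17, 24 — the last one ≤ 28 is the 24th.

February 24, 1986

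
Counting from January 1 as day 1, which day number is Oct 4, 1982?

277

Days in months before Oct: 31 + 28 + 31 + 30 + 31 + 30 + 31 + 31 + 30 = 273.
Plus 4 days into Oct → day 277.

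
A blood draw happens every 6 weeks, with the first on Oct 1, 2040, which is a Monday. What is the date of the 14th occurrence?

Mar 31, 2042

The 14th occurrence is 13 intervals after the first: 13 × 42 = 546 days after Oct 1, 2040.
Oct has 31 days — 30 days to the end of Oct leaves 516.
From end of Oct to end of 2040 is 61 days (455 left).
2041 has 365 days (90 left).
Jan has 31 days (59 left).
Feb has 28 days (31 left).
31 days into Mar → Mar 31, 2042.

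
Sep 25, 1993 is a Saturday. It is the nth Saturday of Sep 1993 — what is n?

4th

Day 25 falls in week ⌈25/7⌉ of the month.
Days 1–7 hold the 1st Saturday, 8–14 the 2nd, 15–21 the 3rd, 22–28 the 4th, 29–31 the 5th.
25 is in the range for the 4th.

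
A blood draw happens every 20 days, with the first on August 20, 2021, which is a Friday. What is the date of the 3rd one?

September 29, 2021

The 3rd occurrence is 2 intervals after the first: 2 × 20 = 40 days after August 20, 2021.
August has 31 days — 11 days to the end of August leaves 29.
29 days into September → September 29, 2021.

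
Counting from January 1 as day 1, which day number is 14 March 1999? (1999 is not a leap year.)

73

Days in months before March: 31 + 28 = 59.
Plus 14 days into March → day 73.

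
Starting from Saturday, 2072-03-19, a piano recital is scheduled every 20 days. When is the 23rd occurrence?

The 23rd occurrence is 22 intervals after the first: 22 × 20 = 440 days after 2072-03-19.
March has 31 days — 12 days to the end of March leaves 428.
From end of March to end of 2072 is 275 days (153 left).
January has 31 days (122 left).
February has 28 days (94 left).
March has 31 days (63 left).
April has 30 days (33 left).
May has 31 days (2 left).
2 days into June → 2073-06-02.

2073-06-02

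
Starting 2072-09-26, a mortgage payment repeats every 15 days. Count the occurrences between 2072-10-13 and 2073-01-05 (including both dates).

Occurrences land 15·i days after 2072-09-26 for i = 0, 1, 2, …
2072-10-13 is 17 days after the start; 17 ÷ 15 = 1 remainder 2; since the remainder is 2, round up to i = 2. First occurrence in the window: #3 on 2072-10-26 (2×15 = 30 days in).
2073-01-05 is 101 days after the start; 101 ÷ 15 = 6 remainder 11. Last occurrence in the window: #7 on 2072-12-25.
Occurrences #3 through #7: 5 in total.

5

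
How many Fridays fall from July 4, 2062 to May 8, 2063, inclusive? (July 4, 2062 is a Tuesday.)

July 4, 2062 is a Tuesday; the first Friday on or after it is July 7, 2062 (3 days later).
From July 7, 2062 to May 8, 2063: 24 + 31 + 30 + 31 + 30 + 31 + 31 + 28 + 31 + 30 + 8 = 305 days (rest of July, August, September, October, November, December, January, February, March, April, May).
305 ÷ 7 = 43 full weeks with remainder 4, so 43 more Fridays after the first → 44.

44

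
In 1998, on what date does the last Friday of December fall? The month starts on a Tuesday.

December 1998 begins on a Tuesday, so the first Friday is December 4 (3 days later).
December 1998 has 31 days. Adding weeks: 4, 11, 18, 25 — the last one ≤ 31 is the 25th.

1998-12-25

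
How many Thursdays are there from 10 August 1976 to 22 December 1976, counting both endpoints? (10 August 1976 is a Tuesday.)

19

10 August 1976 is a Tuesday; the first Thursday on or after it is 12 August 1976 (2 days later).
From 12 August 1976 to 22 December 1976: 19 + 30 + 31 + 30 + 22 = 132 days (rest of August, September, October, November, December).
132 ÷ 7 = 18 full weeks with remainder 6, so 18 more Thursdays after the first → 19.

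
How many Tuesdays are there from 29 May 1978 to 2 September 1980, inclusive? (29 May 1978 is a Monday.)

29 May 1978 is a Monday; the first Tuesday on or after it is 30 May 1978 (1 day later).
From 30 May 1978 to 2 September 1980: 215 + 365 + 246 = 826 days (rest of 1978, 1979, to 2 September 1980 in 1980).
826 ÷ 7 = 118 full weeks with remainder 0, so 118 more Tuesdays after the first → 119.

119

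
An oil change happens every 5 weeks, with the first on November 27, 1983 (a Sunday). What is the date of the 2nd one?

January 1, 1984

The 2nd occurrence is 1 interval after the first: 1 × 35 = 35 days after November 27, 1983.
November has 30 days — 3 days to the end of November leaves 32.
December has 31 days (1 left).
1 day into January → January 1, 1984.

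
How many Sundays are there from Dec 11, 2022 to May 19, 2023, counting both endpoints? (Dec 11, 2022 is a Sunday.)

23

Dec 11, 2022 is a Sunday; the first Sunday on or after it is Dec 11, 2022.
From Dec 11, 2022 to May 19, 2023: 20 + 31 + 28 + 31 + 30 + 19 = 159 days (rest of Dec, Jan, Feb, Mar, Apr, May).
159 ÷ 7 = 22 full weeks with remainder 5, so 22 more Sundays after the first → 23.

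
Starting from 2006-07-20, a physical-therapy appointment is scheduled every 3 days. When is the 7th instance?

The 7th occurrence is 6 intervals after the first: 6 × 3 = 18 days after 2006-07-20.
July has 31 days — 11 days to the end of July leaves 7.
7 days into August → 2006-08-07.

2006-08-07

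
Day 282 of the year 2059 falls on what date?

October 9, 2059

January has 31 days (282 − 31 = 251 remain).
February has 28 days (251 − 28 = 223 remain).
March has 31 days (223 − 31 = 192 remain).
April has 30 days (192 − 30 = 162 remain).
May has 31 days (162 − 31 = 131 remain).
June has 30 days (131 − 30 = 101 remain).
July has 31 days (101 − 31 = 70 remain).
August has 31 days (70 − 31 = 39 remain).
September has 30 days (39 − 30 = 9 remain).
9 into October → October 9.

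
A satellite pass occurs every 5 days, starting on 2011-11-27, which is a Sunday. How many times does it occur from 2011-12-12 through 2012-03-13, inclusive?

Occurrences land 5·i days after 2011-11-27 for i = 0, 1, 2, …
2011-12-12 is 15 days after the start; 15 ÷ 5 = 3 remainder 0. First occurrence in the window: #4 on 2011-12-12 (3×5 = 15 days in).
2012-03-13 is 107 days after the start; 107 ÷ 5 = 21 remainder 2. Last occurrence in the window: #22 on 2012-03-11.
Occurrences #4 through #22: 19 in total.

19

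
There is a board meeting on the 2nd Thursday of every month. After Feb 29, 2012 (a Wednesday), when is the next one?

Feb 2012 starts on a Wednesday; its first Thursday is the 2nd, so the 2nd Thursday is the 9th — Feb 9, 2012.
That is not after Feb 29, 2012, so look at Mar 2012.
Mar 2012 starts on a Thursday; its first Thursday is the 1st, so the 2nd Thursday is the 8th — Mar 8, 2012.

Mar 8, 2012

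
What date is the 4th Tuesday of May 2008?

The first Tuesday of May 2008 is May 6.
The 4th Tuesday is 3 weeks later: 6 + 21 = 27.

2008-05-27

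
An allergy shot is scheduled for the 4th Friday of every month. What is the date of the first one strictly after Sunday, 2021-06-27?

June 2021 starts on a Tuesday; its first Friday is the 4th, so the 4th Friday is the 25th — 2021-06-25.
That is not after 2021-06-27, so look at July 2021.
July 2021 starts on a Thursday; its first Friday is the 2nd, so the 4th Friday is the 23rd — 2021-07-23.

2021-07-23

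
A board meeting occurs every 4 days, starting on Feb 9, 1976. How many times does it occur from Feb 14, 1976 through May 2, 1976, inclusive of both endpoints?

19

Occurrences land 4·i days after Feb 9, 1976 for i = 0, 1, 2, …
Feb 14, 1976 is 5 days after the start; 5 ÷ 4 = 1 remainder 1; since the remainder is 1, round up to i = 2. First occurrence in the window: #3 on Feb 17, 1976 (2×4 = 8 days in).
May 2, 1976 is 83 days after the start; 83 ÷ 4 = 20 remainder 3. Last occurrence in the window: #21 on Apr 29, 1976.
Occurrences #3 through #21: 19 in total.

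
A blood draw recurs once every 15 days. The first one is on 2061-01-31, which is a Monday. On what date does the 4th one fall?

The 4th occurrence is 3 intervals after the first: 3 × 15 = 45 days after 2061-01-31.
January has 31 days — 0 days to the end of January leaves 45.
February has 28 days (17 left).
17 days into March → 2061-03-17.

2061-03-17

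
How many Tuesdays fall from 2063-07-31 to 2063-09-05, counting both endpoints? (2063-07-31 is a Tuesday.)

2063-07-31 is a Tuesday; the first Tuesday on or after it is 2063-07-31.
From 2063-07-31 to 2063-09-05: 0 + 31 + 5 = 36 days (rest of July, August, September).
36 ÷ 7 = 5 full weeks with remainder 1, so 5 more Tuesdays after the first → 6.

6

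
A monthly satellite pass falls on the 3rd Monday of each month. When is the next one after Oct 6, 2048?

Oct 2048 starts on a Thursday; its first Monday is the 5th, so the 3rd Monday is the 19th — Oct 19, 2048.
Oct 19, 2048 is after Oct 6, 2048, so that is the next one.

Oct 19, 2048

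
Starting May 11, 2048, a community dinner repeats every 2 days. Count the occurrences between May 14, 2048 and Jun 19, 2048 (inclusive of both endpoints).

Occurrences land 2·i days after May 11, 2048 for i = 0, 1, 2, …
May 14, 2048 is 3 days after the start; 3 ÷ 2 = 1 remainder 1; since the remainder is 1, round up to i = 2. First occurrence in the window: #3 on May 15, 2048 (2×2 = 4 days in).
Jun 19, 2048 is 39 days after the start; 39 ÷ 2 = 19 remainder 1. Last occurrence in the window: #20 on Jun 18, 2048.
Occurrences #3 through #20: 18 in total.

18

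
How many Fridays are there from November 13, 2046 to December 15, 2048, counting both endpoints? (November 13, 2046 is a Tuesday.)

November 13, 2046 is a Tuesday; the first Friday on or after it is November 16, 2046 (3 days later).
From November 16, 2046 to December 15, 2048: 45 + 365 + 350 = 760 days (rest of 2046, 2047, to December 15, 2048 in 2048).
760 ÷ 7 = 108 full weeks with remainder 4, so 108 more Fridays after the first → 109.

109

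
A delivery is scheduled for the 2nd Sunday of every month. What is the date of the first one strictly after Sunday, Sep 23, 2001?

Oct 14, 2001

Sep 2001 starts on a Saturday; its first Sunday is the 2nd, so the 2nd Sunday is the 9th — Sep 9, 2001.
That is not after Sep 23, 2001, so look at Oct 2001.
Oct 2001 starts on a Monday; its first Sunday is the 7th, so the 2nd Sunday is the 14th — Oct 14, 2001.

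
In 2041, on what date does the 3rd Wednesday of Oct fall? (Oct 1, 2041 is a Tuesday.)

Oct 2041 begins on a Tuesday, so the first Wednesday is Oct 2 (1 day later).
The 3rd Wednesday is 2 weeks later: 2 + 14 = 16.

Oct 16, 2041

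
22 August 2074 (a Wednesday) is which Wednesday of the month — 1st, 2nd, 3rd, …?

4th

Day 22 falls in week ⌈22/7⌉ of the month.
Days 1–7 hold the 1st Wednesday, 8–14 the 2nd, 15–21 the 3rd, 22–28 the 4th, 29–31 the 5th.
22 is in the range for the 4th.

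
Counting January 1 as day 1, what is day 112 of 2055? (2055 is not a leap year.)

April 22, 2055

January has 31 days (112 − 31 = 81 remain).
February has 28 days (81 − 28 = 53 remain).
March has 31 days (53 − 31 = 22 remain).
22 into April → April 22.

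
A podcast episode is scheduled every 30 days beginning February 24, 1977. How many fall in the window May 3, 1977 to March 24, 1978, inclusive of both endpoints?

Occurrences land 30·i days after February 24, 1977 for i = 0, 1, 2, …
May 3, 1977 is 68 days after the start; 68 ÷ 30 = 2 remainder 8; since the remainder is 8, round up to i = 3. First occurrence in the window: #4 on May 25, 1977 (3×30 = 90 days in).
March 24, 1978 is 393 days after the start; 393 ÷ 30 = 13 remainder 3. Last occurrence in the window: #14 on March 21, 1978.
Occurrences #4 through #14: 11 in total.

11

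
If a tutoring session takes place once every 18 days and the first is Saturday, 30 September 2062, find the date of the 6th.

29 December 2062

The 6th occurrence is 5 intervals after the first: 5 × 18 = 90 days after 30 September 2062.
September has 30 days — 0 days to the end of September leaves 90.
October has 31 days (59 left).
November has 30 days (29 left).
29 days into December → 29 December 2062.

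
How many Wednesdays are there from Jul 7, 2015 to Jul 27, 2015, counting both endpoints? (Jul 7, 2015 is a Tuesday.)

3

Jul 7, 2015 is a Tuesday; the first Wednesday on or after it is Jul 8, 2015 (1 day later).
From Jul 8, 2015 to Jul 27, 2015 is 27 − 8 = 19 days.
19 ÷ 7 = 2 full weeks with remainder 5, so 2 more Wednesdays after the first → 3.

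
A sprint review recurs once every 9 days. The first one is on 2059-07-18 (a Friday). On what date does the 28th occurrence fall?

2060-03-17

The 28th occurrence is 27 intervals after the first: 27 × 9 = 243 days after 2059-07-18.
July has 31 days — 13 days to the end of July leaves 230.
August has 31 days (199 left).
September has 30 days (169 left).
October has 31 days (138 left).
November has 30 days (108 left).
December has 31 days (77 left).
January has 31 days (46 left).
February has 29 days (17 left).
17 days into March → 2060-03-17.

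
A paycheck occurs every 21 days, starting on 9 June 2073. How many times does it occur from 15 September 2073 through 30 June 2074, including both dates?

14

Occurrences land 21·i days after 9 June 2073 for i = 0, 1, 2, …
15 September 2073 is 98 days after the start; 98 ÷ 21 = 4 remainder 14; since the remainder is 14, round up to i = 5. First occurrence in the window: #6 on 22 September 2073 (5×21 = 105 days in).
30 June 2074 is 386 days after the start; 386 ÷ 21 = 18 remainder 8. Last occurrence in the window: #19 on 22 June 2074.
Occurrences #6 through #19: 14 in total.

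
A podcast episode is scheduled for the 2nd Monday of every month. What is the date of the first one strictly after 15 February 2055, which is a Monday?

February 2055 starts on a Monday; its first Monday is the 1st, so the 2nd Monday is the 8th — 8 February 2055.
That is not after 15 February 2055, so look at March 2055.
March 2055 starts on a Monday; its first Monday is the 1st, so the 2nd Monday is the 8th — 8 March 2055.

8 March 2055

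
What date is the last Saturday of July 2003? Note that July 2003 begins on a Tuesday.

July 26, 2003

July 2003 begins on a Tuesday, so the first Saturday is July 5 (4 days later).
July 2003 has 31 days. Adding weeks: 5, 12, 19, 26 — the last one ≤ 31 is the 26th.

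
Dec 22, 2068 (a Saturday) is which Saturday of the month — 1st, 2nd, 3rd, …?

4th

Day 22 falls in week ⌈22/7⌉ of the month.
Days 1–7 hold the 1st Saturday, 8–14 the 2nd, 15–21 the 3rd, 22–28 the 4th, 29–31 the 5th.
22 is in the range for the 4th.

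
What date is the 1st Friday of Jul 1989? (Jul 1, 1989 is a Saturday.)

Jul 1989 begins on a Saturday, so the first Friday is Jul 7 (6 days later).

Jul 7, 1989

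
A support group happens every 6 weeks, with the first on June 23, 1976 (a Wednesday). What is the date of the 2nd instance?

August 4, 1976

The 2nd occurrence is 1 interval after the first: 1 × 42 = 42 days after June 23, 1976.
June has 30 days — 7 days to the end of June leaves 35.
July has 31 days (4 left).
4 days into August → August 4, 1976.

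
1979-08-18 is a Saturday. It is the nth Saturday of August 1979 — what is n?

3rd

Day 18 falls in week ⌈18/7⌉ of the month.
Days 1–7 hold the 1st Saturday, 8–14 the 2nd, 15–21 the 3rd, 22–28 the 4th, 29–31 the 5th.
18 is in the range for the 3rd.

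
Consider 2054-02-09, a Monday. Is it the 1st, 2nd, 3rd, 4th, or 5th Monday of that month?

Day 9 falls in week ⌈9/7⌉ of the month.
Days 1–7 hold the 1st Monday, 8–14 the 2nd, 15–21 the 3rd, 22–28 the 4th, 29–31 the 5th.
9 is in the range for the 2nd.

2nd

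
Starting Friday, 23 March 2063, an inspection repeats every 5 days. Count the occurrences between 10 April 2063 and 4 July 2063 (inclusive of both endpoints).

Occurrences land 5·i days after 23 March 2063 for i = 0, 1, 2, …
10 April 2063 is 18 days after the start; 18 ÷ 5 = 3 remainder 3; since the remainder is 3, round up to i = 4. First occurrence in the window: #5 on 12 April 2063 (4×5 = 20 days in).
4 July 2063 is 103 days after the start; 103 ÷ 5 = 20 remainder 3. Last occurrence in the window: #21 on 1 July 2063.
Occurrences #5 through #21: 17 in total.

17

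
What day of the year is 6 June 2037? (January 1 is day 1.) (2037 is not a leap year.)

Days in months before June: 31 + 28 + 31 + 30 + 31 = 151.
Plus 6 days into June → day 157.

157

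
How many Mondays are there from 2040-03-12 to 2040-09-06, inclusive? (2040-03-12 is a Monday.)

26

2040-03-12 is a Monday; the first Monday on or after it is 2040-03-12.
From 2040-03-12 to 2040-09-06: 19 + 30 + 31 + 30 + 31 + 31 + 6 = 178 days (rest of March, April, May, June, July, August, September).
178 ÷ 7 = 25 full weeks with remainder 3, so 25 more Mondays after the first → 26.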